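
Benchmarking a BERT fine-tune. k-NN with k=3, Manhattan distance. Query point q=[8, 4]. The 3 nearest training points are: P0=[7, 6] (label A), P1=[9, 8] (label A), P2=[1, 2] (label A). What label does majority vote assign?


d(q,P0) = 3  (label A)
d(q,P1) = 5  (label A)
d(q,P2) = 9  (label A)
Votes: A=3, B=0
Majority → A

A


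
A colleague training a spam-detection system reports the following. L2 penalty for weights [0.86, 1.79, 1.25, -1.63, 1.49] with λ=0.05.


‖w‖₂² = (0.86)² + (1.79)² + (1.25)² + (-1.63)² + (1.49)²
     = 0.7396 + 3.2041 + 1.5625 + 2.6569 + 2.2201
     = 10.3832
λ·‖w‖₂² = 0.05·10.3832 = 0.51916

0.51916


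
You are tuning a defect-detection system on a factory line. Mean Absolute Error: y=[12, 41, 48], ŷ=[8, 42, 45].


Absolute errors: |12-8|=4, |41-42|=1, |48-45|=3
Sum = 8
MAE = 8/3 = 8/3

8/3


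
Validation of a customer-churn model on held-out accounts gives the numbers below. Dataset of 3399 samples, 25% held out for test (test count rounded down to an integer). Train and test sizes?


Test = ⌊3399·25/100⌋ = 849
Train = 3399 - 849 = 2550

Train: 2550, Test: 849


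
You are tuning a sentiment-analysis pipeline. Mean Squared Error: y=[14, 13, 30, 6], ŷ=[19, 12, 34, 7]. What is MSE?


Squared errors: (14-19)²=25, (13-12)²=1, (30-34)²=16, (6-7)²=1
Sum = 43
MSE = 43/4 = 43/4

43/4


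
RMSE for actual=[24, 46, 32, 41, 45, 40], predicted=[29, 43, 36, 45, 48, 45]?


MSE = 100/6 = 16.6667
RMSE = √(100/6) = 4.0825

4.0825


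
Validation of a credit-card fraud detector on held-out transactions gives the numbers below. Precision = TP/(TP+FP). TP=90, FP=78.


Precision = TP/(TP+FP)
= 90/(90+78)
= 90/168 = 53.57%

53.57%


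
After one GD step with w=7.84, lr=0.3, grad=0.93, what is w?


w_new = w - α·∇
= 7.84 - 0.3·0.93
= 7.84 - 0.279
= 7.561

7.561


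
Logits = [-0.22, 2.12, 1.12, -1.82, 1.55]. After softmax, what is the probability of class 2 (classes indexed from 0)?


Exponentials: e^-0.22=0.8025, e^2.12=8.3311, e^1.12=3.0649, e^-1.82=0.162, e^1.55=4.7115
Sum = 17.072
Softmax = [0.047, 0.488, 0.1795, 0.0095, 0.276]
p[2] = 3.0649/17.072 = 0.1795

0.1795


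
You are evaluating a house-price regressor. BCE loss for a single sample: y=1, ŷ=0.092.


BCE = -[y·ln(p) + (1-y)·ln(1-p)]
= -1·ln(0.092) - 0
= -ln(0.092) = 2.386

2.386


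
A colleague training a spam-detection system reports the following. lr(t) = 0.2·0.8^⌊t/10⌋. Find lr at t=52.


n_drops = ⌊52/10⌋ = 5
lr = 0.2·0.8^5 = 0.2·0.32768 = 0.065536

0.065536


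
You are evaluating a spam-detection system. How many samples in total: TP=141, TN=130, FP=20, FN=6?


Total = TP + TN + FP + FN
= 141 + 130 + 20 + 6
= 297
(Predicted positive: 161, predicted negative: 136)

297


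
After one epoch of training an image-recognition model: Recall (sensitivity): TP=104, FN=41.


Recall = TP/(TP+FN)
= 104/(104+41)
= 104/145 = 71.72%

71.72%


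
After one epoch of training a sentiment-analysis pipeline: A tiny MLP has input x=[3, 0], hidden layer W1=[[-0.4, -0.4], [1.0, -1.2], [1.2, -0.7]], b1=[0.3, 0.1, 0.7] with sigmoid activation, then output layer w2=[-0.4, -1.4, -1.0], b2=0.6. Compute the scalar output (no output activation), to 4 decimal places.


z1[0] = (-0.4)·(3) + (-0.4)·(0) + 0.3 = -0.9
z1[1] = (1.0)·(3) + (-1.2)·(0) + 0.1 = 3.1
z1[2] = (1.2)·(3) + (-0.7)·(0) + 0.7 = 4.3
h = sigmoid(z1) = [0.2891, 0.9569, 0.9866]
output = (-0.4)·(0.2891) + (-1.4)·(0.9569) + (-1.0)·(0.9866) + 0.6 = -1.8419

-1.8419


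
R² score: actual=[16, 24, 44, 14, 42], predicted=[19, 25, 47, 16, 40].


ȳ = 28
SS_res = Σ(y-ŷ)² = 27
SS_tot = Σ(y-ȳ)² = 808
R² = 1 - SS_res/SS_tot = 1 - 0.0334 = 0.9666

0.9666


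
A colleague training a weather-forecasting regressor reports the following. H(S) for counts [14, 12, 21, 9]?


Probabilities: [14/56, 12/56, 21/56, 9/56] ≈ [0.25, 0.2143, 0.375, 0.1607]
H = -((14/56)·log₂(14/56) + (12/56)·log₂(12/56) + (21/56)·log₂(21/56) + (9/56)·log₂(9/56))
  = 1.9307 bits

1.9307 bits


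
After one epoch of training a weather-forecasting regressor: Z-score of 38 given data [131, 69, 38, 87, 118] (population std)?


μ = 88.6, σ = 33.4939
z = (38 - 88.6)/33.4939 = -1.5107

-1.5107


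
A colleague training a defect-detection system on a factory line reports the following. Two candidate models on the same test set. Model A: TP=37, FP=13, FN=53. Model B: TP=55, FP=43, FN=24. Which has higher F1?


Model A: P=37/50=0.74, R=37/90=0.4111, F1=2PR/(P+R)=2TP/(2TP+FP+FN)=74/140=0.5286
Model B: P=55/98=0.5612, R=55/79=0.6962, F1=2PR/(P+R)=2TP/(2TP+FP+FN)=110/177=0.6215
0.5286 < 0.6215 → Model B

Model B


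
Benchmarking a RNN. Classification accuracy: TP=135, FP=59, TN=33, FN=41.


Accuracy = (TP+TN)/(TP+TN+FP+FN)
= (135+33)/(268)
= 168/268 = 62.69%

62.69%


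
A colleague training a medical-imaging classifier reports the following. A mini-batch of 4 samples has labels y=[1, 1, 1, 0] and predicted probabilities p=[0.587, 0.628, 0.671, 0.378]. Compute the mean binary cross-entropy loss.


L[0] = -ln(0.587) = 0.5327
L[1] = -ln(0.628) = 0.4652
L[2] = -ln(0.671) = 0.399
L[3] = -ln(1-0.378) = -ln(0.622) = 0.4748
mean = (0.5327 + 0.4652 + 0.399 + 0.4748)/4 = 0.4679

0.4679


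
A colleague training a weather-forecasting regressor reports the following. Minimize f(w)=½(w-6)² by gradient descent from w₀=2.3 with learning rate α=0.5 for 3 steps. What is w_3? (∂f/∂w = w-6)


step 1: grad = 2.3-6 = -3.7; w = 2.3 - 0.5·(-3.7) = 4.15
step 2: grad = 4.15-6 = -1.85; w = 4.15 - 0.5·(-1.85) = 5.075
step 3: grad = 5.075-6 = -0.925; w = 5.075 - 0.5·(-0.925) = 5.5375

5.5375


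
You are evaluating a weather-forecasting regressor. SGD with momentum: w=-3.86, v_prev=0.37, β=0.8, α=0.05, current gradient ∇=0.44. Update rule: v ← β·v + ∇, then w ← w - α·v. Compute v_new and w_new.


v_new = 0.8·0.37 + 0.44 = 0.296 + 0.44 = 0.736
w_new = -3.86 - 0.05·0.736 = -3.86 - 0.0368 = -3.8968

v_new=0.736, w_new=-3.8968


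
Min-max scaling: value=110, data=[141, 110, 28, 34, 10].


min=10, max=141
(110-10)/(141-10) = 100/131 = 0.7634

0.7634


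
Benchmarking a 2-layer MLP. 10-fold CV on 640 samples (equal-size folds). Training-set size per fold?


Fold size = 640/10 = 64
Training per fold = 640 - 64 = 576

576


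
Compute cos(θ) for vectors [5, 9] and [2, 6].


A·B = 5·2 + 9·6 = 64
‖A‖ = √106 = 10.2956, ‖B‖ = √40 = 6.3246
cos = 64/(√106·√40) = 64/√4240 = 0.9829

0.9829


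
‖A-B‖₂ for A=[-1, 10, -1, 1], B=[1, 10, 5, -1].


d = √((-1-1)² + (10-10)² + (-1-5)² + (1+ 1)²)
  = √(4 + 0 + 36 + 4)
  = √44 = 6.6332

6.6332


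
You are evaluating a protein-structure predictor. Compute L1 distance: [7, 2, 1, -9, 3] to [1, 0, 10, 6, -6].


d = |7-1| + |2-0| + |1-10| + |-9-6| + |3+ 6|
  = 6 + 2 + 9 + 15 + 9
  = 41

41


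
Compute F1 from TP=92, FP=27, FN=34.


Precision = 92/119 = 0.7731
Recall = 92/126 = 0.7302
F1 = 2·P·R/(P+R) = 2·TP/(2·TP+FP+FN) = 184/(184+27+34) = 184/245 = 0.751

0.751


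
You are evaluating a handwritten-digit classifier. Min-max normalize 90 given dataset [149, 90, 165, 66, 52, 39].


min=39, max=165
(90-39)/(165-39) = 51/126 = 0.4048

0.4048


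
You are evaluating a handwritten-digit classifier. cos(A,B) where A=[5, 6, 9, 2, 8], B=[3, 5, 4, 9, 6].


A·B = 5·3 + 6·5 + 9·4 + 2·9 + 8·6 = 147
‖A‖ = √210 = 14.4914, ‖B‖ = √167 = 12.9228
cos = 147/(√210·√167) = 147/√35070 = 0.785

0.785


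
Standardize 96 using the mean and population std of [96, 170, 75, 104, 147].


μ = 118.4, σ = 34.8517
z = (96 - 118.4)/34.8517 = -0.6427

-0.6427


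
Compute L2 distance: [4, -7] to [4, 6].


d = √((4-4)² + (-7-6)²)
  = √(0 + 169)
  = √169 = 13.0

13.0


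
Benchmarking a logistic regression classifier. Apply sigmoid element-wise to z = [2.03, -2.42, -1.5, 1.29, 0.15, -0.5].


σ(2.03) = 1/(1+e^-2.03) = 0.8839
σ(-2.42) = 1/(1+e^2.42) = 0.0817
σ(-1.5) = 1/(1+e^1.5) = 0.1824
σ(1.29) = 1/(1+e^-1.29) = 0.7841
σ(0.15) = 1/(1+e^-0.15) = 0.5374
σ(-0.5) = 1/(1+e^0.5) = 0.3775
result = [0.8839, 0.0817, 0.1824, 0.7841, 0.5374, 0.3775]

[0.8839, 0.0817, 0.1824, 0.7841, 0.5374, 0.3775]


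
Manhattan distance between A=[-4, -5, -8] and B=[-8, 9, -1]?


d = |-4+ 8| + |-5-9| + |-8+ 1|
  = 4 + 14 + 7
  = 25

25


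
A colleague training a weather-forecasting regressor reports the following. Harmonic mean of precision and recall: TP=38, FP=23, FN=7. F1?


Precision = 38/61 = 0.623
Recall = 38/45 = 0.8444
F1 = 2·P·R/(P+R) = 2·TP/(2·TP+FP+FN) = 76/(76+23+7) = 76/106 = 0.717

0.717


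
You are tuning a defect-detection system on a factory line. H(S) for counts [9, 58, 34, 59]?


Probabilities: [9/160, 58/160, 34/160, 59/160] ≈ [0.0563, 0.3625, 0.2125, 0.3688]
H = -((9/160)·log₂(9/160) + (58/160)·log₂(58/160) + (34/160)·log₂(34/160) + (59/160)·log₂(59/160))
  = 1.7698 bits

1.7698 bits


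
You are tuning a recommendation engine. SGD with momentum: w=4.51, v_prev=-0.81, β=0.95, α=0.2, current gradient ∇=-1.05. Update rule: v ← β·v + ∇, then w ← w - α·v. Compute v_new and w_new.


v_new = 0.95·-0.81 - 1.05 = -0.7695 - 1.05 = -1.8195
w_new = 4.51 - 0.2·-1.8195 = 4.51 + 0.3639 = 4.8739

v_new=-1.8195, w_new=4.8739


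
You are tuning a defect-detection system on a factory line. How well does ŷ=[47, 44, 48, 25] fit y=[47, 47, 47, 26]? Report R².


ȳ = 41.75
SS_res = Σ(y-ŷ)² = 11
SS_tot = Σ(y-ȳ)² = 330.75
R² = 1 - SS_res/SS_tot = 1 - 0.0333 = 0.9667

0.9667


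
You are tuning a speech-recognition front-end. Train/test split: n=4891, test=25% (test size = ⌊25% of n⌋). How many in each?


Test = ⌊4891·25/100⌋ = 1222
Train = 4891 - 1222 = 3669

Train: 3669, Test: 1222


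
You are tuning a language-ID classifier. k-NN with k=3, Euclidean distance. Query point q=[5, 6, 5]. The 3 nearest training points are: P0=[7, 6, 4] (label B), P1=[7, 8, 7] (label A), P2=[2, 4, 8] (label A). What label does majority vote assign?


d(q,P0) = 2.2361  (label B)
d(q,P1) = 3.4641  (label A)
d(q,P2) = 4.6904  (label A)
Votes: A=2, B=1
Majority → A

A


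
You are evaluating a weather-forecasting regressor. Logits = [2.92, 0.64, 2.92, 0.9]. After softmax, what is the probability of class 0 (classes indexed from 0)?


Exponentials: e^2.92=18.5413, e^0.64=1.8965, e^2.92=18.5413, e^0.9=2.4596
Sum = 41.4387
Softmax = [0.4474, 0.0458, 0.4474, 0.0594]
p[0] = 18.5413/41.4387 = 0.4474

0.4474


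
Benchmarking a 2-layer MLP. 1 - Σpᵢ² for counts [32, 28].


Probabilities: [32/60, 28/60] ≈ [0.5333, 0.4667]
Σpᵢ² = (1024 + 784)/60² = 1808/3600
Gini = 1 - Σpᵢ² = 1 - 1808/3600 = 0.4978

0.4978


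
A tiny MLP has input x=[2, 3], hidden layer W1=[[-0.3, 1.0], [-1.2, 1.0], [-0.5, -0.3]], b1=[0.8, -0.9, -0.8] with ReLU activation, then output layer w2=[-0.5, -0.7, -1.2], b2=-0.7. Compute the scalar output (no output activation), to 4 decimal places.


z1[0] = (-0.3)·(2) + (1.0)·(3) + 0.8 = 3.2
z1[1] = (-1.2)·(2) + (1.0)·(3) - 0.9 = -0.3
z1[2] = (-0.5)·(2) + (-0.3)·(3) - 0.8 = -2.7
h = ReLU(z1) = [3.2, 0.0, 0.0]
output = (-0.5)·(3.2) + (-0.7)·(0.0) + (-1.2)·(0.0) - 0.7 = -2.3

-2.3


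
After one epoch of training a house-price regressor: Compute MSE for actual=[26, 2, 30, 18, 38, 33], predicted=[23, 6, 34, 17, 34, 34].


Squared errors: (26-23)²=9, (2-6)²=16, (30-34)²=16, (18-17)²=1, (38-34)²=16, (33-34)²=1
Sum = 59
MSE = 59/6 = 59/6

59/6


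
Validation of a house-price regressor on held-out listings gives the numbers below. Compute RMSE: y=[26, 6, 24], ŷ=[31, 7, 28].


MSE = 42/3 = 14
RMSE = √(42/3) = 3.7417

3.7417


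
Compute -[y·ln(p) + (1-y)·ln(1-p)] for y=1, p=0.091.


BCE = -[y·ln(p) + (1-y)·ln(1-p)]
= -1·ln(0.091) - 0
= -ln(0.091) = 2.3969

2.3969


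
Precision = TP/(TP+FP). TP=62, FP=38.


Precision = TP/(TP+FP)
= 62/(62+38)
= 62/100 = 62.0%

62.0%


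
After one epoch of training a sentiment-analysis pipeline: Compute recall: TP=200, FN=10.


Recall = TP/(TP+FN)
= 200/(200+10)
= 200/210 = 95.24%

95.24%


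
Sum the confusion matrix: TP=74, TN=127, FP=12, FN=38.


Total = TP + TN + FP + FN
= 74 + 127 + 12 + 38
= 251
(Predicted positive: 86, predicted negative: 165)

251


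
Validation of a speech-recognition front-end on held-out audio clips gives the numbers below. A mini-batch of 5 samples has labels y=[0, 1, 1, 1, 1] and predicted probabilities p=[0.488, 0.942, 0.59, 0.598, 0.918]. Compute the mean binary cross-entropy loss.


L[0] = -ln(1-0.488) = -ln(0.512) = 0.6694
L[1] = -ln(0.942) = 0.0598
L[2] = -ln(0.59) = 0.5276
L[3] = -ln(0.598) = 0.5142
L[4] = -ln(0.918) = 0.0856
mean = (0.6694 + 0.0598 + 0.5276 + 0.5142 + 0.0856)/5 = 0.3713

0.3713


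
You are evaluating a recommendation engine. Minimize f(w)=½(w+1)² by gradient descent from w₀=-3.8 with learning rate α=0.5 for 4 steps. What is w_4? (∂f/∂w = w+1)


step 1: grad = -3.8+1 = -2.8; w = -3.8 - 0.5·(-2.8) = -2.4
step 2: grad = -2.4+1 = -1.4; w = -2.4 - 0.5·(-1.4) = -1.7
step 3: grad = -1.7+1 = -0.7; w = -1.7 - 0.5·(-0.7) = -1.35
step 4: grad = -1.35+1 = -0.35; w = -1.35 - 0.5·(-0.35) = -1.175

-1.175


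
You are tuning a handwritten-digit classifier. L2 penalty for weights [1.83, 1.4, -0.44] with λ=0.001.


‖w‖₂² = (1.83)² + (1.4)² + (-0.44)²
     = 3.3489 + 1.96 + 0.1936
     = 5.5025
λ·‖w‖₂² = 0.001·5.5025 = 0.005503

0.005503


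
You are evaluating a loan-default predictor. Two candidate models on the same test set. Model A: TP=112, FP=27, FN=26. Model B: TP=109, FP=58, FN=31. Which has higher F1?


Model A: P=112/139=0.8058, R=112/138=0.8116, F1=2PR/(P+R)=2TP/(2TP+FP+FN)=224/277=0.8087
Model B: P=109/167=0.6527, R=109/140=0.7786, F1=2PR/(P+R)=2TP/(2TP+FP+FN)=218/307=0.7101
0.8087 > 0.7101 → Model A

Model A


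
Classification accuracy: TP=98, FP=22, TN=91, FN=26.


Accuracy = (TP+TN)/(TP+TN+FP+FN)
= (98+91)/(237)
= 189/237 = 79.75%

79.75%


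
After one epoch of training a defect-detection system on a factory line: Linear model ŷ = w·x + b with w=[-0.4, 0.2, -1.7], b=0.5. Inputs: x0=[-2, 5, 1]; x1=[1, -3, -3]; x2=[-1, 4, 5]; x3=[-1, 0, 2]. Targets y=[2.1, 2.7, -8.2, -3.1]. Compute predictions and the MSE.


ŷ0 = (-0.4)·(-2) + (0.2)·(5) + (-1.7)·(1) + 0.5 = 0.6
ŷ1 = (-0.4)·(1) + (0.2)·(-3) + (-1.7)·(-3) + 0.5 = 4.6
ŷ2 = (-0.4)·(-1) + (0.2)·(4) + (-1.7)·(5) + 0.5 = -6.8
ŷ3 = (-0.4)·(-1) + (0.2)·(0) + (-1.7)·(2) + 0.5 = -2.5
errors² = [2.25, 3.61, 1.96, 0.36]
MSE = 8.1800/4 = 2.045

2.045


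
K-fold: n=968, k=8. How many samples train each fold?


Fold size = 968/8 = 121
Training per fold = 968 - 121 = 847

847


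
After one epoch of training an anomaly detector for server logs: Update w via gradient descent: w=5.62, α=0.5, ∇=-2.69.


w_new = w - α·∇
= 5.62 - 0.5·-2.69
= 5.62 + 1.345
= 6.965

6.965


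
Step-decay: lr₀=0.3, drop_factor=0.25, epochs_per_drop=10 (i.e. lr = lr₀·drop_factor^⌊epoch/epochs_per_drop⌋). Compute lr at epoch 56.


n_drops = ⌊56/10⌋ = 5
lr = 0.3·0.25^5 = 0.3·0.0009765625 = 0.00029296875

0.00029296875


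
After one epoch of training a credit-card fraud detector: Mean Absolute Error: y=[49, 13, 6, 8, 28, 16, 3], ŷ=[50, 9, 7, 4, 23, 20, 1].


Absolute errors: |49-50|=1, |13-9|=4, |6-7|=1, |8-4|=4, |28-23|=5, |16-20|=4, |3-1|=2
Sum = 21
MAE = 21/7 = 3

3


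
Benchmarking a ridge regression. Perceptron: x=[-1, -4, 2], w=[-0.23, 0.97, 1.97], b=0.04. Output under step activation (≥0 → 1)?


z = (-1)·(-0.23) + (-4)·(0.97) + (2)·(1.97) + 0.04
  = 0.33
step(z) = 1 (z≥0)

1


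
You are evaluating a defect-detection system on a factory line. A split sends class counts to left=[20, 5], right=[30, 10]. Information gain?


Parent = [50, 15], H_parent = 0.7793
H_left = 0.7219 (n=25), H_right = 0.8113 (n=40)
H_children = (25/65)·0.7219 + (40/65)·0.8113 = 0.7769
IG = 0.7793 - 0.7769 = 0.0024

0.0024


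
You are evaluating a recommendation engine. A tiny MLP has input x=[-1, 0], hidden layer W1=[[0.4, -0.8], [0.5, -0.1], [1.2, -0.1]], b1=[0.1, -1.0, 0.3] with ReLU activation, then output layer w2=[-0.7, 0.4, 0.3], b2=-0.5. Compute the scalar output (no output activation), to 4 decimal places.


z1[0] = (0.4)·(-1) + (-0.8)·(0) + 0.1 = -0.3
z1[1] = (0.5)·(-1) + (-0.1)·(0) - 1.0 = -1.5
z1[2] = (1.2)·(-1) + (-0.1)·(0) + 0.3 = -0.9
h = ReLU(z1) = [0.0, 0.0, 0.0]
output = (-0.7)·(0.0) + (0.4)·(0.0) + (0.3)·(0.0) - 0.5 = -0.5

-0.5


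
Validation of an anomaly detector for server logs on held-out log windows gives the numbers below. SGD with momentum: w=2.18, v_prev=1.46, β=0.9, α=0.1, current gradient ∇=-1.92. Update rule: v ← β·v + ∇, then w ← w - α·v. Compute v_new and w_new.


v_new = 0.9·1.46 - 1.92 = 1.314 - 1.92 = -0.606
w_new = 2.18 - 0.1·-0.606 = 2.18 + 0.0606 = 2.2406

v_new=-0.606, w_new=2.2406


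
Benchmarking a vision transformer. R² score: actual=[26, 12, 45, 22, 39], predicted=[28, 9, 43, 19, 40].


ȳ = 28.8
SS_res = Σ(y-ŷ)² = 27
SS_tot = Σ(y-ȳ)² = 702.8
R² = 1 - SS_res/SS_tot = 1 - 0.0384 = 0.9616

0.9616


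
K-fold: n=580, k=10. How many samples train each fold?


Fold size = 580/10 = 58
Training per fold = 580 - 58 = 522

522


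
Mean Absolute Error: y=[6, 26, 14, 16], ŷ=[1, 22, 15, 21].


Absolute errors: |6-1|=5, |26-22|=4, |14-15|=1, |16-21|=5
Sum = 15
MAE = 15/4 = 15/4

15/4


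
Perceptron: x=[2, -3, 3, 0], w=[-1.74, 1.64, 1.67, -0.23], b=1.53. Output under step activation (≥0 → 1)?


z = (2)·(-1.74) + (-3)·(1.64) + (3)·(1.67) + (0)·(-0.23) + 1.53
  = -1.86
step(z) = 0 (z<0)

0


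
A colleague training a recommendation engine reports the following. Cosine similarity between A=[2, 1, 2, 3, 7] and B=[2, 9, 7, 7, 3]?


A·B = 2·2 + 1·9 + 2·7 + 3·7 + 7·3 = 69
‖A‖ = √67 = 8.1854, ‖B‖ = √192 = 13.8564
cos = 69/(√67·√192) = 69/√12864 = 0.6084

0.6084


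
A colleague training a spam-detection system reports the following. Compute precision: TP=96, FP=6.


Precision = TP/(TP+FP)
= 96/(96+6)
= 96/102 = 94.12%

94.12%


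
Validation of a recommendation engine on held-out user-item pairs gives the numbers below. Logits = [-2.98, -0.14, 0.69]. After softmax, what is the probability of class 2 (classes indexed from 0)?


Exponentials: e^-2.98=0.0508, e^-0.14=0.8694, e^0.69=1.9937
Sum = 2.9139
Softmax = [0.0174, 0.2984, 0.6842]
p[2] = 1.9937/2.9139 = 0.6842

0.6842


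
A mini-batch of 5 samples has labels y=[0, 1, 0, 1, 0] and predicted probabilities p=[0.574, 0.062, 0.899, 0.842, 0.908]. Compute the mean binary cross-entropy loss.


L[0] = -ln(1-0.574) = -ln(0.426) = 0.8533
L[1] = -ln(0.062) = 2.7806
L[2] = -ln(1-0.899) = -ln(0.101) = 2.2926
L[3] = -ln(0.842) = 0.172
L[4] = -ln(1-0.908) = -ln(0.092) = 2.386
mean = (0.8533 + 2.7806 + 2.2926 + 0.172 + 2.386)/5 = 1.6969

1.6969


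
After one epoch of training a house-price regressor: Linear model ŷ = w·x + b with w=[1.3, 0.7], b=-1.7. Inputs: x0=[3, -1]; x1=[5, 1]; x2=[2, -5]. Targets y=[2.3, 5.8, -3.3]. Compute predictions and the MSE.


ŷ0 = (1.3)·(3) + (0.7)·(-1) - 1.7 = 1.5
ŷ1 = (1.3)·(5) + (0.7)·(1) - 1.7 = 5.5
ŷ2 = (1.3)·(2) + (0.7)·(-5) - 1.7 = -2.6
errors² = [0.64, 0.09, 0.49]
MSE = 1.2200/3 = 0.4067

0.4067


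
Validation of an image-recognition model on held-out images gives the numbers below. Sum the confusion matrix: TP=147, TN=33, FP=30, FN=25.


Total = TP + TN + FP + FN
= 147 + 33 + 30 + 25
= 235
(Predicted positive: 177, predicted negative: 58)

235


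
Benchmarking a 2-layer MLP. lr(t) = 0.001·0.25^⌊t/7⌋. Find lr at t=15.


n_drops = ⌊15/7⌋ = 2
lr = 0.001·0.25^2 = 0.001·0.0625 = 0.0000625

0.0000625


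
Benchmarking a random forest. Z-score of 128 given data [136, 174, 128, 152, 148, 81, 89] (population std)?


μ = 129.7143, σ = 31.3173
z = (128 - 129.7143)/31.3173 = -0.0547

-0.0547


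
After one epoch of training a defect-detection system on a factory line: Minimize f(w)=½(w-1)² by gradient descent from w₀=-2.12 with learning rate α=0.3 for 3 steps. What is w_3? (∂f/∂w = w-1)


step 1: grad = -2.12-1 = -3.12; w = -2.12 - 0.3·(-3.12) = -1.184
step 2: grad = -1.184-1 = -2.184; w = -1.184 - 0.3·(-2.184) = -0.5288
step 3: grad = -0.5288-1 = -1.5288; w = -0.5288 - 0.3·(-1.5288) = -0.07016

-0.07016


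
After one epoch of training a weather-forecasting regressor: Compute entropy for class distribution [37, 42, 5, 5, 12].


Probabilities: [37/101, 42/101, 5/101, 5/101, 12/101] ≈ [0.3663, 0.4158, 0.0495, 0.0495, 0.1188]
H = -((37/101)·log₂(37/101) + (42/101)·log₂(42/101) + (5/101)·log₂(5/101) + (5/101)·log₂(5/101) + (12/101)·log₂(12/101))
  = 1.8516 bits

1.8516 bits


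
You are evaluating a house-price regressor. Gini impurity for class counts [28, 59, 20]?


Probabilities: [28/107, 59/107, 20/107] ≈ [0.2617, 0.5514, 0.1869]
Σpᵢ² = (784 + 3481 + 400)/107² = 4665/11449
Gini = 1 - Σpᵢ² = 1 - 4665/11449 = 0.5925

0.5925


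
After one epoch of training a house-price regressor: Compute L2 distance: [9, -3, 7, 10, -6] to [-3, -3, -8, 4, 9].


d = √((9+ 3)² + (-3+ 3)² + (7+ 8)² + (10-4)² + (-6-9)²)
  = √(144 + 0 + 225 + 36 + 225)
  = √630 = 25.0998

25.0998


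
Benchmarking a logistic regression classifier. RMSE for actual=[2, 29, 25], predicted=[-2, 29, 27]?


MSE = 20/3 = 6.6667
RMSE = √(20/3) = 2.582

2.582


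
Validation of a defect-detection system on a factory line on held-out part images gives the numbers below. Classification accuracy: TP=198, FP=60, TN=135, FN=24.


Accuracy = (TP+TN)/(TP+TN+FP+FN)
= (198+135)/(417)
= 333/417 = 79.86%

79.86%


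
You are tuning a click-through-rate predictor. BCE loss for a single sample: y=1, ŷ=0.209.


BCE = -[y·ln(p) + (1-y)·ln(1-p)]
= -1·ln(0.209) - 0
= -ln(0.209) = 1.5654

1.5654


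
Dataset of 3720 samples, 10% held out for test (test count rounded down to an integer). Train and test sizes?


Test = ⌊3720·10/100⌋ = 372
Train = 3720 - 372 = 3348

Train: 3348, Test: 372


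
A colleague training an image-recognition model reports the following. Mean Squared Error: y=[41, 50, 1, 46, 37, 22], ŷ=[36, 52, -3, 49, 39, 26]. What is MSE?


Squared errors: (41-36)²=25, (50-52)²=4, (1+ 3)²=16, (46-49)²=9, (37-39)²=4, (22-26)²=16
Sum = 74
MSE = 74/6 = 37/3

37/3


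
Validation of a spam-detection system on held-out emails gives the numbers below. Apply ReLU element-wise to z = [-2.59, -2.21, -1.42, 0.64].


ReLU(-2.59) = max(0, -2.59) = 0.0
ReLU(-2.21) = max(0, -2.21) = 0.0
ReLU(-1.42) = max(0, -1.42) = 0.0
ReLU(0.64) = max(0, 0.64) = 0.64
result = [0.0, 0.0, 0.0, 0.64]

[0.0, 0.0, 0.0, 0.64]


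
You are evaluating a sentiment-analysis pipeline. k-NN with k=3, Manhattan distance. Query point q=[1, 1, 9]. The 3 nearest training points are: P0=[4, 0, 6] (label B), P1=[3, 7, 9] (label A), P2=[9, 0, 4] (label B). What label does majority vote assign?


d(q,P0) = 7  (label B)
d(q,P1) = 8  (label A)
d(q,P2) = 14  (label B)
Votes: A=1, B=2
Majority → B

B


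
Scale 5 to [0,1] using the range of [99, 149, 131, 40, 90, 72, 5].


min=5, max=149
(5-5)/(149-5) = 0/144 = 0.0

0.0


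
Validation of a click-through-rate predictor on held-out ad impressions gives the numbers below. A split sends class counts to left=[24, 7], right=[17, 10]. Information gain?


Parent = [41, 17], H_parent = 0.8727
H_left = 0.7706 (n=31), H_right = 0.951 (n=27)
H_children = (31/58)·0.7706 + (27/58)·0.951 = 0.8546
IG = 0.8727 - 0.8546 = 0.0181

0.0181


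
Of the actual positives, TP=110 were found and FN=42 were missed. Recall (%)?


Recall = TP/(TP+FN)
= 110/(110+42)
= 110/152 = 72.37%

72.37%


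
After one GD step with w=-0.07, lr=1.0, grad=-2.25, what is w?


w_new = w - α·∇
= -0.07 - 1.0·-2.25
= -0.07 + 2.25
= 2.18

2.18


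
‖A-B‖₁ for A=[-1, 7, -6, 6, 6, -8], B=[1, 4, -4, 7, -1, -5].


d = |-1-1| + |7-4| + |-6+ 4| + |6-7| + |6+ 1| + |-8+ 5|
  = 2 + 3 + 2 + 1 + 7 + 3
  = 18

18


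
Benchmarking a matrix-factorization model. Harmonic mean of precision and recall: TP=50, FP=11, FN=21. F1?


Precision = 50/61 = 0.8197
Recall = 50/71 = 0.7042
F1 = 2·P·R/(P+R) = 2·TP/(2·TP+FP+FN) = 100/(100+11+21) = 100/132 = 0.7576

0.7576


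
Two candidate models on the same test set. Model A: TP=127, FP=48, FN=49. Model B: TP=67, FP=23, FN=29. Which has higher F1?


Model A: P=127/175=0.7257, R=127/176=0.7216, F1=2PR/(P+R)=2TP/(2TP+FP+FN)=254/351=0.7236
Model B: P=67/90=0.7444, R=67/96=0.6979, F1=2PR/(P+R)=2TP/(2TP+FP+FN)=134/186=0.7204
0.7236 > 0.7204 → Model A

Model A


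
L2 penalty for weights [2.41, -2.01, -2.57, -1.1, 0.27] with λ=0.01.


‖w‖₂² = (2.41)² + (-2.01)² + (-2.57)² + (-1.1)² + (0.27)²
     = 5.8081 + 4.0401 + 6.6049 + 1.21 + 0.0729
     = 17.736
λ·‖w‖₂² = 0.01·17.736 = 0.17736

0.17736


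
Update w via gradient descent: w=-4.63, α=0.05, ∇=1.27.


w_new = w - α·∇
= -4.63 - 0.05·1.27
= -4.63 - 0.0635
= -4.6935

-4.6935


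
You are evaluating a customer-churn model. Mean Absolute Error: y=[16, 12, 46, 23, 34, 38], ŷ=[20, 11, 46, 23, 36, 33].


Absolute errors: |16-20|=4, |12-11|=1, |46-46|=0, |23-23|=0, |34-36|=2, |38-33|=5
Sum = 12
MAE = 12/6 = 2

2


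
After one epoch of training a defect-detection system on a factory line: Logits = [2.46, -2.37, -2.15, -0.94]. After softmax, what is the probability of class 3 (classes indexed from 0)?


Exponentials: e^2.46=11.7048, e^-2.37=0.0935, e^-2.15=0.1165, e^-0.94=0.3906
Sum = 12.3054
Softmax = [0.9512, 0.0076, 0.0095, 0.0317]
p[3] = 0.3906/12.3054 = 0.0317

0.0317


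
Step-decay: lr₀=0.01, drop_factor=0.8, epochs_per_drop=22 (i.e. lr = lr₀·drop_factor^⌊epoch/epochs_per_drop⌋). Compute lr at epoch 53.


n_drops = ⌊53/22⌋ = 2
lr = 0.01·0.8^2 = 0.01·0.64 = 0.0064

0.0064


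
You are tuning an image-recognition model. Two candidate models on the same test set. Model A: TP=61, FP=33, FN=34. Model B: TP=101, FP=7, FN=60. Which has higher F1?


Model A: P=61/94=0.6489, R=61/95=0.6421, F1=2PR/(P+R)=2TP/(2TP+FP+FN)=122/189=0.6455
Model B: P=101/108=0.9352, R=101/161=0.6273, F1=2PR/(P+R)=2TP/(2TP+FP+FN)=202/269=0.7509
0.6455 < 0.7509 → Model B

Model B


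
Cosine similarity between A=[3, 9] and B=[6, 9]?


A·B = 3·6 + 9·9 = 99
‖A‖ = √90 = 9.4868, ‖B‖ = √117 = 10.8167
cos = 99/(√90·√117) = 99/√10530 = 0.9648

0.9648


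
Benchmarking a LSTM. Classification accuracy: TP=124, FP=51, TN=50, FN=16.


Accuracy = (TP+TN)/(TP+TN+FP+FN)
= (124+50)/(241)
= 174/241 = 72.2%

72.2%


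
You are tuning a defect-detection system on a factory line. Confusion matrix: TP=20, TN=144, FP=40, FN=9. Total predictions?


Total = TP + TN + FP + FN
= 20 + 144 + 40 + 9
= 213
(Predicted positive: 60, predicted negative: 153)

213


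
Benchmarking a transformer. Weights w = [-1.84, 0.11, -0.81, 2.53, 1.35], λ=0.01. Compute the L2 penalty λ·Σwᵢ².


‖w‖₂² = (-1.84)² + (0.11)² + (-0.81)² + (2.53)² + (1.35)²
     = 3.3856 + 0.0121 + 0.6561 + 6.4009 + 1.8225
     = 12.2772
λ·‖w‖₂² = 0.01·12.2772 = 0.122772

0.122772


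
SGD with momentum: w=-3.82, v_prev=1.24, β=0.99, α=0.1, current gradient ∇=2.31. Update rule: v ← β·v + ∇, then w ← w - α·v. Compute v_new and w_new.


v_new = 0.99·1.24 + 2.31 = 1.2276 + 2.31 = 3.5376
w_new = -3.82 - 0.1·3.5376 = -3.82 - 0.35376 = -4.17376

v_new=3.5376, w_new=-4.17376


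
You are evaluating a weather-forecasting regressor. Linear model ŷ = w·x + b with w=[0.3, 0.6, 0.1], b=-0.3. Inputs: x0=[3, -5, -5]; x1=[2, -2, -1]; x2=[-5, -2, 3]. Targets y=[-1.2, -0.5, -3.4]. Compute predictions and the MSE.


ŷ0 = (0.3)·(3) + (0.6)·(-5) + (0.1)·(-5) - 0.3 = -2.9
ŷ1 = (0.3)·(2) + (0.6)·(-2) + (0.1)·(-1) - 0.3 = -1.0
ŷ2 = (0.3)·(-5) + (0.6)·(-2) + (0.1)·(3) - 0.3 = -2.7
errors² = [2.89, 0.25, 0.49]
MSE = 3.6300/3 = 1.21

1.21


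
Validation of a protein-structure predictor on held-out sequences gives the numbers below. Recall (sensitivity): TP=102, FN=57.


Recall = TP/(TP+FN)
= 102/(102+57)
= 102/159 = 64.15%

64.15%


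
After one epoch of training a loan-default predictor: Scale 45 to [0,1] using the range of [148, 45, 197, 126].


min=45, max=197
(45-45)/(197-45) = 0/152 = 0.0

0.0


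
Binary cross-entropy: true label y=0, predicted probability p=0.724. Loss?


BCE = -[y·ln(p) + (1-y)·ln(1-p)]
= -0 - 1·ln(1-0.724)
= -ln(0.276) = 1.2874

1.2874


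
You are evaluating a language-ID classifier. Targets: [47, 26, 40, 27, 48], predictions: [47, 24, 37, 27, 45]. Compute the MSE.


Squared errors: (47-47)²=0, (26-24)²=4, (40-37)²=9, (27-27)²=0, (48-45)²=9
Sum = 22
MSE = 22/5 = 22/5

22/5


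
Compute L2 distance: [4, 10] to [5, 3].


d = √((4-5)² + (10-3)²)
  = √(1 + 49)
  = √50 = 7.0711

7.0711


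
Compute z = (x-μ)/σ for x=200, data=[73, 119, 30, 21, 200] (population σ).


μ = 88.6, σ = 65.6981
z = (200 - 88.6)/65.6981 = 1.6956

1.6956


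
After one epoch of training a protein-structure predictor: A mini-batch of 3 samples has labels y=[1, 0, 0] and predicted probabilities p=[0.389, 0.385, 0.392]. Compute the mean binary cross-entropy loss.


L[0] = -ln(0.389) = 0.9442
L[1] = -ln(1-0.385) = -ln(0.615) = 0.4861
L[2] = -ln(1-0.392) = -ln(0.608) = 0.4976
mean = (0.9442 + 0.4861 + 0.4976)/3 = 0.6426

0.6426


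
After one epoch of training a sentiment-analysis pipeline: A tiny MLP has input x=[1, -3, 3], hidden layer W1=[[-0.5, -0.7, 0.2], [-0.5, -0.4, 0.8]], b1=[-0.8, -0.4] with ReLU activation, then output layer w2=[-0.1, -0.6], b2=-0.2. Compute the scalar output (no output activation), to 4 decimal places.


z1[0] = (-0.5)·(1) + (-0.7)·(-3) + (0.2)·(3) - 0.8 = 1.4
z1[1] = (-0.5)·(1) + (-0.4)·(-3) + (0.8)·(3) - 0.4 = 2.7
h = ReLU(z1) = [1.4, 2.7]
output = (-0.1)·(1.4) + (-0.6)·(2.7) - 0.2 = -1.96

-1.96


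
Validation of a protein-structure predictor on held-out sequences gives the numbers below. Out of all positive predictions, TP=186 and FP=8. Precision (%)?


Precision = TP/(TP+FP)
= 186/(186+8)
= 186/194 = 95.88%

95.88%


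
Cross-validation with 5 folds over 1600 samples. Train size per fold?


Fold size = 1600/5 = 320
Training per fold = 1600 - 320 = 1280

1280


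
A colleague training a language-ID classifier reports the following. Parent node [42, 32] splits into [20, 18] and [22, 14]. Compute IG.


Parent = [42, 32], H_parent = 0.9868
H_left = 0.998 (n=38), H_right = 0.9641 (n=36)
H_children = (38/74)·0.998 + (36/74)·0.9641 = 0.9815
IG = 0.9868 - 0.9815 = 0.0053

0.0053


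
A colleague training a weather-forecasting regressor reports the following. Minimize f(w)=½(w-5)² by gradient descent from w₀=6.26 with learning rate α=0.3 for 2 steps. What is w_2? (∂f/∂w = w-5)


step 1: grad = 6.26-5 = 1.26; w = 6.26 - 0.3·(1.26) = 5.882
step 2: grad = 5.882-5 = 0.882; w = 5.882 - 0.3·(0.882) = 5.6174

5.6174


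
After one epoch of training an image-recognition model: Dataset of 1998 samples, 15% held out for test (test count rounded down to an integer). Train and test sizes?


Test = ⌊1998·15/100⌋ = 299
Train = 1998 - 299 = 1699

Train: 1699, Test: 299


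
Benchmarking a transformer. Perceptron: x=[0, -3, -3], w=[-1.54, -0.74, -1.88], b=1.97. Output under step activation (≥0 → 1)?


z = (0)·(-1.54) + (-3)·(-0.74) + (-3)·(-1.88) + 1.97
  = 9.83
step(z) = 1 (z≥0)

1


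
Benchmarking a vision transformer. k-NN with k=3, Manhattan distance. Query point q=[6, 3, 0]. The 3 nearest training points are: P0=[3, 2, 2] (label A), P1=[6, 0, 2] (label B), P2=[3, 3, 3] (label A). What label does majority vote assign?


d(q,P0) = 6  (label A)
d(q,P1) = 5  (label B)
d(q,P2) = 6  (label A)
Votes: A=2, B=1
Majority → A

A


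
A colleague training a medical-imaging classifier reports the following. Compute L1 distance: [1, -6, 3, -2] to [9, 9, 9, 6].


d = |1-9| + |-6-9| + |3-9| + |-2-6|
  = 8 + 15 + 6 + 8
  = 37

37


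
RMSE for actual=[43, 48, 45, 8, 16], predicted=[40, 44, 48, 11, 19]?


MSE = 52/5 = 10.4
RMSE = √(52/5) = 3.2249

3.2249


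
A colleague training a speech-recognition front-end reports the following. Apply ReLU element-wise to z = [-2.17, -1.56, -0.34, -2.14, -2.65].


ReLU(-2.17) = max(0, -2.17) = 0.0
ReLU(-1.56) = max(0, -1.56) = 0.0
ReLU(-0.34) = max(0, -0.34) = 0.0
ReLU(-2.14) = max(0, -2.14) = 0.0
ReLU(-2.65) = max(0, -2.65) = 0.0
result = [0.0, 0.0, 0.0, 0.0, 0.0]

[0.0, 0.0, 0.0, 0.0, 0.0]


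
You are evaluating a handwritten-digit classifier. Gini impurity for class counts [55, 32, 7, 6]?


Probabilities: [55/100, 32/100, 7/100, 6/100] ≈ [0.55, 0.32, 0.07, 0.06]
Σpᵢ² = (3025 + 1024 + 49 + 36)/100² = 4134/10000
Gini = 1 - Σpᵢ² = 1 - 4134/10000 = 0.5866

0.5866


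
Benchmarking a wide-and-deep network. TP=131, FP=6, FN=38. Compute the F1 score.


Precision = 131/137 = 0.9562
Recall = 131/169 = 0.7751
F1 = 2·P·R/(P+R) = 2·TP/(2·TP+FP+FN) = 262/(262+6+38) = 262/306 = 0.8562

0.8562


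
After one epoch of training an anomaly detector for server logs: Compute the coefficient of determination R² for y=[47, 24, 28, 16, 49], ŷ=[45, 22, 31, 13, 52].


ȳ = 32.8
SS_res = Σ(y-ŷ)² = 35
SS_tot = Σ(y-ȳ)² = 846.8
R² = 1 - SS_res/SS_tot = 1 - 0.0413 = 0.9587

0.9587


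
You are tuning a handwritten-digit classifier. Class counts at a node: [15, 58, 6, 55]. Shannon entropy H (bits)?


Probabilities: [15/134, 58/134, 6/134, 55/134] ≈ [0.1119, 0.4328, 0.0448, 0.4104]
H = -((15/134)·log₂(15/134) + (58/134)·log₂(58/134) + (6/134)·log₂(6/134) + (55/134)·log₂(55/134))
  = 1.6045 bits

1.6045 bits


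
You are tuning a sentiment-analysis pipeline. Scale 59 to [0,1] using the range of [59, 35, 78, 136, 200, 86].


min=35, max=200
(59-35)/(200-35) = 24/165 = 0.1455

0.1455


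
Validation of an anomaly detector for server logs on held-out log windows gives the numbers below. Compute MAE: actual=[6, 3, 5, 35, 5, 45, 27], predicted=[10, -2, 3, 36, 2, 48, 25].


Absolute errors: |6-10|=4, |3+ 2|=5, |5-3|=2, |35-36|=1, |5-2|=3, |45-48|=3, |27-25|=2
Sum = 20
MAE = 20/7 = 20/7

20/7


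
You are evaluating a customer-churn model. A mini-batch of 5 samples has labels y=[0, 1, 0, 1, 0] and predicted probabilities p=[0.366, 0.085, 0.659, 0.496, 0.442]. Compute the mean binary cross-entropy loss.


L[0] = -ln(1-0.366) = -ln(0.634) = 0.4557
L[1] = -ln(0.085) = 2.4651
L[2] = -ln(1-0.659) = -ln(0.341) = 1.0759
L[3] = -ln(0.496) = 0.7012
L[4] = -ln(1-0.442) = -ln(0.558) = 0.5834
mean = (0.4557 + 2.4651 + 1.0759 + 0.7012 + 0.5834)/5 = 1.0563

1.0563


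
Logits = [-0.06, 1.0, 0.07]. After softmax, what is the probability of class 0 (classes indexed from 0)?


Exponentials: e^-0.06=0.9418, e^1.0=2.7183, e^0.07=1.0725
Sum = 4.7326
Softmax = [0.199, 0.5744, 0.2266]
p[0] = 0.9418/4.7326 = 0.199

0.199


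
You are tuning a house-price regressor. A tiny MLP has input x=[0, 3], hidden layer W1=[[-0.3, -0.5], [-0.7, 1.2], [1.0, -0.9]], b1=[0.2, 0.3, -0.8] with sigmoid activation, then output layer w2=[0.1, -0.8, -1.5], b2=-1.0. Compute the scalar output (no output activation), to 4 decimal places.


z1[0] = (-0.3)·(0) + (-0.5)·(3) + 0.2 = -1.3
z1[1] = (-0.7)·(0) + (1.2)·(3) + 0.3 = 3.9
z1[2] = (1.0)·(0) + (-0.9)·(3) - 0.8 = -3.5
h = sigmoid(z1) = [0.2142, 0.9802, 0.0293]
output = (0.1)·(0.2142) + (-0.8)·(0.9802) + (-1.5)·(0.0293) - 1.0 = -1.8067

-1.8067


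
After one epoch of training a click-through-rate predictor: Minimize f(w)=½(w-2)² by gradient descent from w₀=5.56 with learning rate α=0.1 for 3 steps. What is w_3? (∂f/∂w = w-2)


step 1: grad = 5.56-2 = 3.56; w = 5.56 - 0.1·(3.56) = 5.204
step 2: grad = 5.204-2 = 3.204; w = 5.204 - 0.1·(3.204) = 4.8836
step 3: grad = 4.8836-2 = 2.8836; w = 4.8836 - 0.1·(2.8836) = 4.59524

4.59524


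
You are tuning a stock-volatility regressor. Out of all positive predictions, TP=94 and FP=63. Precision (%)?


Precision = TP/(TP+FP)
= 94/(94+63)
= 94/157 = 59.87%

59.87%


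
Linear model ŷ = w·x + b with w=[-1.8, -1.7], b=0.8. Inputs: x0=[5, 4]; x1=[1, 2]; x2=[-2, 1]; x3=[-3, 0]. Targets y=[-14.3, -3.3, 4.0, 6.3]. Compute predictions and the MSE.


ŷ0 = (-1.8)·(5) + (-1.7)·(4) + 0.8 = -15.0
ŷ1 = (-1.8)·(1) + (-1.7)·(2) + 0.8 = -4.4
ŷ2 = (-1.8)·(-2) + (-1.7)·(1) + 0.8 = 2.7
ŷ3 = (-1.8)·(-3) + (-1.7)·(0) + 0.8 = 6.2
errors² = [0.49, 1.21, 1.69, 0.01]
MSE = 3.4000/4 = 0.85

0.85


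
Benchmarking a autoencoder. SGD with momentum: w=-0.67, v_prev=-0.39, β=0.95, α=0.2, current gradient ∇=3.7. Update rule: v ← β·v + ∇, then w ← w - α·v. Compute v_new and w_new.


v_new = 0.95·-0.39 + 3.7 = -0.3705 + 3.7 = 3.3295
w_new = -0.67 - 0.2·3.3295 = -0.67 - 0.6659 = -1.3359

v_new=3.3295, w_new=-1.3359


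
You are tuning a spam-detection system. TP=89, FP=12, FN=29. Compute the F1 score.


Precision = 89/101 = 0.8812
Recall = 89/118 = 0.7542
F1 = 2·P·R/(P+R) = 2·TP/(2·TP+FP+FN) = 178/(178+12+29) = 178/219 = 0.8128

0.8128


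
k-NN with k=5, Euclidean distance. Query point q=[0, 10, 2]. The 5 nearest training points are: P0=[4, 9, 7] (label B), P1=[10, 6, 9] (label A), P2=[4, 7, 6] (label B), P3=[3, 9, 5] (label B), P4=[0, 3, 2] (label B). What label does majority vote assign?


d(q,P0) = 6.4807  (label B)
d(q,P1) = 12.8452  (label A)
d(q,P2) = 6.4031  (label B)
d(q,P3) = 4.3589  (label B)
d(q,P4) = 7.0  (label B)
Votes: A=1, B=4
Majority → B

B


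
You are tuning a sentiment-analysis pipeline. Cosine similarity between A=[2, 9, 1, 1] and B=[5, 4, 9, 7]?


A·B = 2·5 + 9·4 + 1·9 + 1·7 = 62
‖A‖ = √87 = 9.3274, ‖B‖ = √171 = 13.0767
cos = 62/(√87·√171) = 62/√14877 = 0.5083

0.5083


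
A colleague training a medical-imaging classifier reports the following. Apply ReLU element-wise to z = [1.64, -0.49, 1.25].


ReLU(1.64) = max(0, 1.64) = 1.64
ReLU(-0.49) = max(0, -0.49) = 0.0
ReLU(1.25) = max(0, 1.25) = 1.25
result = [1.64, 0.0, 1.25]

[1.64, 0.0, 1.25]


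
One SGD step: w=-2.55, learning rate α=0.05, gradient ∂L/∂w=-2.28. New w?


w_new = w - α·∇
= -2.55 - 0.05·-2.28
= -2.55 + 0.114
= -2.436

-2.436


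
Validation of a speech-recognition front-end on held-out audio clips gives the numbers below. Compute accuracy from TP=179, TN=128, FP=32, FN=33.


Accuracy = (TP+TN)/(TP+TN+FP+FN)
= (179+128)/(372)
= 307/372 = 82.53%

82.53%


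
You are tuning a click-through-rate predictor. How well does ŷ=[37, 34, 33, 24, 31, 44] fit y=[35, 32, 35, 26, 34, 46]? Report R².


ȳ = 34.6667
SS_res = Σ(y-ŷ)² = 29
SS_tot = Σ(y-ȳ)² = 211.33
R² = 1 - SS_res/SS_tot = 1 - 0.1372 = 0.8628

0.8628


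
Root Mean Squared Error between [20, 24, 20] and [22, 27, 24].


MSE = 29/3 = 9.6667
RMSE = √(29/3) = 3.1091

3.1091


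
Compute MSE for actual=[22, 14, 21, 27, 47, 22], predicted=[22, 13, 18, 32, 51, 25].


Squared errors: (22-22)²=0, (14-13)²=1, (21-18)²=9, (27-32)²=25, (47-51)²=16, (22-25)²=9
Sum = 60
MSE = 60/6 = 10

10


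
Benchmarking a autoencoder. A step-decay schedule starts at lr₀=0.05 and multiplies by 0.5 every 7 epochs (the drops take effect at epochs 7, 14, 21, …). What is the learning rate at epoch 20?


n_drops = ⌊20/7⌋ = 2
lr = 0.05·0.5^2 = 0.05·0.25 = 0.0125

0.0125


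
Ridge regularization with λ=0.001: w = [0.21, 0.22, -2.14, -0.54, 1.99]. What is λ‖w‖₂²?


‖w‖₂² = (0.21)² + (0.22)² + (-2.14)² + (-0.54)² + (1.99)²
     = 0.0441 + 0.0484 + 4.5796 + 0.2916 + 3.9601
     = 8.9238
λ·‖w‖₂² = 0.001·8.9238 = 0.008924

0.008924
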